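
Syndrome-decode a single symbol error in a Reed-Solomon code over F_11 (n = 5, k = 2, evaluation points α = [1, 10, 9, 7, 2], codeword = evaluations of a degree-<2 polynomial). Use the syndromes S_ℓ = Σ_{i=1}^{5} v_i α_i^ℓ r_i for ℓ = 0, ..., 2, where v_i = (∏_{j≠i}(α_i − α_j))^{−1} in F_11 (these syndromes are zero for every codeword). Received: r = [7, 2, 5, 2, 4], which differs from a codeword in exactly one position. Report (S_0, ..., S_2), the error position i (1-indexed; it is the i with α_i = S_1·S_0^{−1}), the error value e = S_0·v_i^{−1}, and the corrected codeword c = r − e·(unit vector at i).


S = (6, 9, 8), error at position 4, error magnitude e = 2, c = [7, 2, 5, 0, 4].

Step 1: column multipliers v_i = (∏_{j≠i}(α_i − α_j))^{−1} mod 11.
  i = 1 (α = 1): (1−10)(1−9)(1−7)(1−2) = (−9)·(−8)·(−6)·(−1) = 432 ≡ 3, so v_1 = 3^{−1} = 4 (mod 11).
  i = 2 (α = 10): (10−1)(10−9)(10−7)(10−2) = 9·1·3·8 = 216 ≡ 7, so v_2 = 7^{−1} = 8 (mod 11).
  i = 3 (α = 9): (9−1)(9−10)(9−7)(9−2) = 8·(−1)·2·7 = −112 ≡ 9, so v_3 = 9^{−1} = 5 (mod 11).
  i = 4 (α = 7): (7−1)(7−10)(7−9)(7−2) = 6·(−3)·(−2)·5 = 180 ≡ 4, so v_4 = 4^{−1} = 3 (mod 11).
  i = 5 (α = 2): (2−1)(2−10)(2−9)(2−7) = 1·(−8)·(−7)·(−5) = −280 ≡ 6, so v_5 = 6^{−1} = 2 (mod 11).
  v = [4, 8, 5, 3, 2].
Step 2: syndromes of r = [7, 2, 5, 2, 4] (all sums mod 11).
  S_0 = Σ v_i r_i = 4·7 + 8·2 + 5·5 + 3·2 + 2·4 = 83 ≡ 6.
  S_1 = Σ v_i α_i r_i = 4·1·7 + 8·10·2 + 5·9·5 + 3·7·2 + 2·2·4 = 471 ≡ 9.
  α_i^2 mod 11 = [1, 1, 4, 5, 4].
  S_2 = Σ v_i α_i^2 r_i = 4·1·7 + 8·1·2 + 5·4·5 + 3·5·2 + 2·4·4 = 206 ≡ 8.
  S = (6, 9, 8) ≠ 0, so r is not a codeword (an error is present).
Step 3: locate the error. For a single error e at position i, S_ℓ = v_i·e·α_i^ℓ, so α_err = S_1/S_0.
  S_0^{−1} = 6^{−1} = 2 (mod 11), so α_err = 9·2 = 18 ≡ 7 = α_4. Error position i = 4.
  Consistency check: S_2/S_1 = 8·5 = 40 ≡ 7 = α_err ✓ (single-error assumption holds).
Step 4: error magnitude e = S_0/v_4 = S_0·∏_{j≠4}(α_4 − α_j) = 6·4 = 24 ≡ 2 (mod 11).
Step 5: correct position 4: c_4 = r_4 − e = 2 − 2 ≡ 0 (mod 11). Hence c = [7, 2, 5, 0, 4].
  Check: interpolating c through the α_i gives m(x) = 10 + 8·x (degree < 2) with m(α_i) = c_i for every i, so c is indeed a codeword.


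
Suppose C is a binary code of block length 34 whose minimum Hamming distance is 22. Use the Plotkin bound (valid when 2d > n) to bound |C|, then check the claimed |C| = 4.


Plotkin bound M ≤ 4; given |C| = 4 ≤ bound (satisfied).

Check applicability: 2d = 44, n = 34.
2d − n = 10 > 0, so Plotkin applies.
Compute d/(2d−n) = 22/10 ≈ 2.2000.
⌊d/(2d−n)⌋ = 2.
Plotkin bound: M ≤ 2·2 = 4.
Given |C| = 4, check: satisfied.
This |C| is at the Plotkin bound.


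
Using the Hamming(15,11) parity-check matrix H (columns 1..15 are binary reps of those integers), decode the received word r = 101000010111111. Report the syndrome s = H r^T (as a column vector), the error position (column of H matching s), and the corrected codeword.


s = (1, 0, 1, 1)^T, error position = 11, corrected codeword c = 101000010101111

Compute s = H r^T mod 2 one row at a time:
  s_1 = 1 + 0 + 1 + 1 + 1 + 1 + 1 + 1 = 7 ≡ 1 (mod 2).
  s_2 = 0 + 0 + 0 + 0 + 1 + 1 + 1 + 1 = 4 ≡ 0 (mod 2).
  s_3 = 0 + 1 + 0 + 0 + 1 + 1 + 1 + 1 = 5 ≡ 1 (mod 2).
  s_4 = 1 + 1 + 0 + 0 + 0 + 1 + 1 + 1 = 5 ≡ 1 (mod 2).
s = (1, 0, 1, 1)^T — this equals column 11 of H (binary 1011), so error is at position 11.
Correct: flip bit 11 of r = 101000010111111 to get c = 101000010101111.


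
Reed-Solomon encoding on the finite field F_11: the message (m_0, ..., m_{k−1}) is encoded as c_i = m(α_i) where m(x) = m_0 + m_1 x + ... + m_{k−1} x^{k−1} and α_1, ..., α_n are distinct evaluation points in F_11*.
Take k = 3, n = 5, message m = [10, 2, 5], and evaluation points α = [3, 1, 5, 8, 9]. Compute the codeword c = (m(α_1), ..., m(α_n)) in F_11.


c = [6, 6, 2, 5, 4]

Message polynomial: m(x) = 10 + 2·x + 5·x^2 (mod 11).
For each evaluation point α_i, compute m(α_i) mod 11:
  α_1 = 3: Horner steps 5 → 6 → 6, so m(3) = 6.
  α_2 = 1: Horner steps 5 → 7 → 6, so m(1) = 6.
  α_3 = 5: Horner steps 5 → 5 → 2, so m(5) = 2.
  α_4 = 8: Horner steps 5 → 9 → 5, so m(8) = 5.
  α_5 = 9: Horner steps 5 → 3 → 4, so m(9) = 4.
Codeword c = [6, 6, 2, 5, 4] ∈ F_11^5.


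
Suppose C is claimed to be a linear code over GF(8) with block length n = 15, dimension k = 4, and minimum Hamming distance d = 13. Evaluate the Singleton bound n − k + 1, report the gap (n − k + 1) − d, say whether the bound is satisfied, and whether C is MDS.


Singleton RHS = n − k + 1 = 12, slack = -1, bound violated (no such code; not MDS).

Singleton bound: d ≤ n − k + 1.
Here n = 15, k = 4, so n − k + 1 = 12.
Given d = 13, check d ≤ 12: NO.
Slack = (n − k + 1) − d = -1.
The slack is negative: d = 13 exceeds n − k + 1 = 12 by 1, so the Singleton bound is violated and no linear [15, 4, 13]_8 code can exist. In particular it is not MDS (MDS requires d = n − k + 1 exactly).
Description: the claimed parameters are [15, 4, 13]_8; such a code would be impossible (violates the Singleton bound).


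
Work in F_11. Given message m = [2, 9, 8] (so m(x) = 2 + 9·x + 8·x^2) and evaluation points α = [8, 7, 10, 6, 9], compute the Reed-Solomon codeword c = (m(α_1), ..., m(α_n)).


c = [3, 6, 1, 3, 5]

Message polynomial: m(x) = 2 + 9·x + 8·x^2 (mod 11).
For each evaluation point α_i, compute m(α_i) mod 11:
  α_1 = 8: Horner steps 8 → 7 → 3, so m(8) = 3.
  α_2 = 7: Horner steps 8 → 10 → 6, so m(7) = 6.
  α_3 = 10: Horner steps 8 → 1 → 1, so m(10) = 1.
  α_4 = 6: Horner steps 8 → 2 → 3, so m(6) = 3.
  α_5 = 9: Horner steps 8 → 4 → 5, so m(9) = 5.
Codeword c = [3, 6, 1, 3, 5] ∈ F_11^5.


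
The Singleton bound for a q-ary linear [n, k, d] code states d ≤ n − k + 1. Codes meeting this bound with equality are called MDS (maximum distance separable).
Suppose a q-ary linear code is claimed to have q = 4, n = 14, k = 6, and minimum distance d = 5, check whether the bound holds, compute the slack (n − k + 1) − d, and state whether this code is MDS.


Singleton RHS = n − k + 1 = 9, slack = 4, bound satisfied, not MDS.

Singleton bound: d ≤ n − k + 1.
Here n = 14, k = 6, so n − k + 1 = 9.
Given d = 5, check d ≤ 9: YES.
Slack = (n − k + 1) − d = 4.
The code is NOT MDS (slack = 4 > 0).
Description: the claimed parameters are [14, 6, 5]_4; such a code would be non-MDS.


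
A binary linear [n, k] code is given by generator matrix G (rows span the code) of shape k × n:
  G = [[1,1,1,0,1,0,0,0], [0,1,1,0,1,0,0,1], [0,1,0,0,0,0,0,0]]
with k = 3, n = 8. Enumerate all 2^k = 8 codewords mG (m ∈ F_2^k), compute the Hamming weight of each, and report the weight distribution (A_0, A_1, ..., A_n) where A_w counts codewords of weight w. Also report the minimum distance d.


Weight distribution: A_0 = 1, A_1 = 1, A_2 = 1, A_3 = 3, A_4 = 2. Minimum distance d = 1.

Enumerate all 2^3 = 8 messages m ∈ F_2^3.
For each, compute codeword c = mG in F_2^8, then tally its weight.
  m = 000 → c = 00000000, weight = 0.
  m = 100 → c = 11101000, weight = 4.
  m = 010 → c = 01101001, weight = 4.
  m = 110 → c = 10000001, weight = 2.
  m = 001 → c = 01000000, weight = 1.
  m = 101 → c = 10101000, weight = 3.
  m = 011 → c = 00101001, weight = 3.
  m = 111 → c = 11000001, weight = 3.
Tally weights:
  weight 0: 1 codewords.
  weight 1: 1 codewords.
  weight 2: 1 codewords.
  weight 3: 3 codewords.
  weight 4: 2 codewords.
Minimum distance d = smallest w > 0 with A_w > 0 = 1.
Sanity: Σ A_w = 8 = 2^3 = 8 ✓.


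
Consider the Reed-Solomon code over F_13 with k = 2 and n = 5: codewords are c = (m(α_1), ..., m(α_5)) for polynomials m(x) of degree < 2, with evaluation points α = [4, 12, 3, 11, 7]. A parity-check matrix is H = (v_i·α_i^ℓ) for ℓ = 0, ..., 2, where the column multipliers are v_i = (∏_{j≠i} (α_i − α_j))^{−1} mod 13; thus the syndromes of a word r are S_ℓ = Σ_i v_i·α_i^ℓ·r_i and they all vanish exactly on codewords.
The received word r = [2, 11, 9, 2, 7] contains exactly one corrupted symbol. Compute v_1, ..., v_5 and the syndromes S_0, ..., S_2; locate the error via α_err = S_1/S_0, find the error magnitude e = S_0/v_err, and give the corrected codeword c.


S = (1, 11, 4), error at position 4, error magnitude e = 10, c = [2, 11, 9, 5, 7].

Step 1: column multipliers v_i = (∏_{j≠i}(α_i − α_j))^{−1} mod 13.
  i = 1 (α = 4): (4−12)(4−3)(4−11)(4−7) = (−8)·1·(−7)·(−3) = −168 ≡ 1, so v_1 = 1^{−1} = 1 (mod 13).
  i = 2 (α = 12): (12−4)(12−3)(12−11)(12−7) = 8·9·1·5 = 360 ≡ 9, so v_2 = 9^{−1} = 3 (mod 13).
  i = 3 (α = 3): (3−4)(3−12)(3−11)(3−7) = (−1)·(−9)·(−8)·(−4) = 288 ≡ 2, so v_3 = 2^{−1} = 7 (mod 13).
  i = 4 (α = 11): (11−4)(11−12)(11−3)(11−7) = 7·(−1)·8·4 = −224 ≡ 10, so v_4 = 10^{−1} = 4 (mod 13).
  i = 5 (α = 7): (7−4)(7−12)(7−3)(7−11) = 3·(−5)·4·(−4) = 240 ≡ 6, so v_5 = 6^{−1} = 11 (mod 13).
  v = [1, 3, 7, 4, 11].
Step 2: syndromes of r = [2, 11, 9, 2, 7] (all sums mod 13).
  S_0 = Σ v_i r_i = 1·2 + 3·11 + 7·9 + 4·2 + 11·7 = 183 ≡ 1.
  S_1 = Σ v_i α_i r_i = 1·4·2 + 3·12·11 + 7·3·9 + 4·11·2 + 11·7·7 = 1220 ≡ 11.
  α_i^2 mod 13 = [3, 1, 9, 4, 10].
  S_2 = Σ v_i α_i^2 r_i = 1·3·2 + 3·1·11 + 7·9·9 + 4·4·2 + 11·10·7 = 1408 ≡ 4.
  S = (1, 11, 4) ≠ 0, so r is not a codeword (an error is present).
Step 3: locate the error. For a single error e at position i, S_ℓ = v_i·e·α_i^ℓ, so α_err = S_1/S_0.
  S_0^{−1} = 1^{−1} = 1 (mod 13), so α_err = 11·1 = 11 ≡ 11 = α_4. Error position i = 4.
  Consistency check: S_2/S_1 = 4·6 = 24 ≡ 11 = α_err ✓ (single-error assumption holds).
Step 4: error magnitude e = S_0/v_4 = S_0·∏_{j≠4}(α_4 − α_j) = 1·10 = 10 ≡ 10 (mod 13).
Step 5: correct position 4: c_4 = r_4 − e = 2 − 10 ≡ 5 (mod 13). Hence c = [2, 11, 9, 5, 7].
  Check: interpolating c through the α_i gives m(x) = 4 + 6·x (degree < 2) with m(α_i) = c_i for every i, so c is indeed a codeword.


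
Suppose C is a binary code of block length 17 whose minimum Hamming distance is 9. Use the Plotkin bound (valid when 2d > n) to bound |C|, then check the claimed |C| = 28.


Plotkin bound M ≤ 18; given |C| = 28 > bound (violated).

Check applicability: 2d = 18, n = 17.
2d − n = 1 > 0, so Plotkin applies.
Compute d/(2d−n) = 9/1 ≈ 9.0000.
⌊d/(2d−n)⌋ = 9.
Plotkin bound: M ≤ 2·9 = 18.
Given |C| = 28, check: VIOLATED.
This |C| is above the Plotkin bound, so no binary code with n = 17, d = 9 and 28 codewords exists.


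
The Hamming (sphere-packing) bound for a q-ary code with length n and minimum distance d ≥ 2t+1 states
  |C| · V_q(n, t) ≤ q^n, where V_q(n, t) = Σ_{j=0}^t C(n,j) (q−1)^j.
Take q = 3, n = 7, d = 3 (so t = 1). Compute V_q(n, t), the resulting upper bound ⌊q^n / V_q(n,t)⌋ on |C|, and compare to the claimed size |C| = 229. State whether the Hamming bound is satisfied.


V_q(n, t) = 15, q^n = 2187, Hamming bound = 145, |C| = 229 > bound (violated).

Step 1: Compute V_q(n, t) = Σ_{j=0}^1 C(n, j) (q−1)^j.
  j = 0: C(7,0)·(2)^0 = 1·1 = 1.
  j = 1: C(7,1)·(2)^1 = 7·2 = 14.
  V_q(n, t) = 1 + 14 = 15.
Step 2: q^n = 3^7 = 2187.
Step 3: Hamming bound ⌊q^n / V_q(n,t)⌋ = ⌊2187/15⌋ = 145.
Step 4: Compare |C| = 229 to 145: violated.
The claimed |C| lies above the Hamming bound, so no 3-ary code of length 7 with d ≥ 3 can have 229 codewords.


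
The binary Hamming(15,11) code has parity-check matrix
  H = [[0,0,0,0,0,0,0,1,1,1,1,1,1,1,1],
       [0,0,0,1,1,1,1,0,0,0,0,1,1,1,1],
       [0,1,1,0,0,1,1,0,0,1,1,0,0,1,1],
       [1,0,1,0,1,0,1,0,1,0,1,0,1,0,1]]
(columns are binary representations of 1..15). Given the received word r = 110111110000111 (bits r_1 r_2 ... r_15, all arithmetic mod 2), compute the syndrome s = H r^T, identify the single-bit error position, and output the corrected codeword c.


s = (0, 1, 1, 1)^T, error position = 7, corrected codeword c = 110111010000111

Compute s = H r^T mod 2 one row at a time:
  s_1 = 1 + 0 + 0 + 0 + 0 + 1 + 1 + 1 = 4 ≡ 0 (mod 2).
  s_2 = 1 + 1 + 1 + 1 + 0 + 1 + 1 + 1 = 7 ≡ 1 (mod 2).
  s_3 = 1 + 0 + 1 + 1 + 0 + 0 + 1 + 1 = 5 ≡ 1 (mod 2).
  s_4 = 1 + 0 + 1 + 1 + 0 + 0 + 1 + 1 = 5 ≡ 1 (mod 2).
s = (0, 1, 1, 1)^T — this equals column 7 of H (binary 0111), so error is at position 7.
Correct: flip bit 7 of r = 110111110000111 to get c = 110111010000111.


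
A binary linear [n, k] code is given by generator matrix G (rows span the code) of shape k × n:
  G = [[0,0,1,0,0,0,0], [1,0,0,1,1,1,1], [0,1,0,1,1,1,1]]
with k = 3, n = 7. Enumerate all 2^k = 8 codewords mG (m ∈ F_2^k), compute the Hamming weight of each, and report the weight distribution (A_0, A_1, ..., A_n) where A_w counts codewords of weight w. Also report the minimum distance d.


Weight distribution: A_0 = 1, A_1 = 1, A_2 = 1, A_3 = 1, A_5 = 2, A_6 = 2. Minimum distance d = 1.

Enumerate all 2^3 = 8 messages m ∈ F_2^3.
For each, compute codeword c = mG in F_2^7, then tally its weight.
  m = 000 → c = 0000000, weight = 0.
  m = 100 → c = 0010000, weight = 1.
  m = 010 → c = 1001111, weight = 5.
  m = 110 → c = 1011111, weight = 6.
  m = 001 → c = 0101111, weight = 5.
  m = 101 → c = 0111111, weight = 6.
  m = 011 → c = 1100000, weight = 2.
  m = 111 → c = 1110000, weight = 3.
Tally weights:
  weight 0: 1 codewords.
  weight 1: 1 codewords.
  weight 2: 1 codewords.
  weight 3: 1 codewords.
  weight 5: 2 codewords.
  weight 6: 2 codewords.
Minimum distance d = smallest w > 0 with A_w > 0 = 1.
Sanity: Σ A_w = 8 = 2^3 = 8 ✓.


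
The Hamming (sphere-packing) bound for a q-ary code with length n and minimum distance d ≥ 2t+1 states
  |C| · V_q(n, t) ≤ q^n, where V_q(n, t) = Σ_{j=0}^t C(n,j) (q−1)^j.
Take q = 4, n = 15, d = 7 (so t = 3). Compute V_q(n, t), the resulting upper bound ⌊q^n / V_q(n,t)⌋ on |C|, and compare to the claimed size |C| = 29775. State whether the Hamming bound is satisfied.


V_q(n, t) = 13276, q^n = 1073741824, Hamming bound = 80878, |C| = 29775 ≤ bound (satisfied).

Step 1: Compute V_q(n, t) = Σ_{j=0}^3 C(n, j) (q−1)^j.
  j = 0: C(15,0)·(3)^0 = 1·1 = 1.
  j = 1: C(15,1)·(3)^1 = 15·3 = 45.
  j = 2: C(15,2)·(3)^2 = 105·9 = 945.
  j = 3: C(15,3)·(3)^3 = 455·27 = 12285.
  V_q(n, t) = 1 + 45 + 945 + 12285 = 13276.
Step 2: q^n = 4^15 = 1073741824.
Step 3: Hamming bound ⌊q^n / V_q(n,t)⌋ = ⌊1073741824/13276⌋ = 80878.
Step 4: Compare |C| = 29775 to 80878: satisfied.
The claimed |C| lies below the Hamming bound.


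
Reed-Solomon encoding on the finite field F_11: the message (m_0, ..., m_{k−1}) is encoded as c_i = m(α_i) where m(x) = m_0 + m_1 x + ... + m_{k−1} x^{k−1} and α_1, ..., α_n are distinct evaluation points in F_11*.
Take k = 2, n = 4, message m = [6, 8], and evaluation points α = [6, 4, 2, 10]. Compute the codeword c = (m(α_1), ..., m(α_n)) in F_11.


c = [10, 5, 0, 9]

Message polynomial: m(x) = 6 + 8·x (mod 11).
For each evaluation point α_i, compute m(α_i) mod 11:
  α_1 = 6: Horner steps 8 → 10, so m(6) = 10.
  α_2 = 4: Horner steps 8 → 5, so m(4) = 5.
  α_3 = 2: Horner steps 8 → 0, so m(2) = 0.
  α_4 = 10: Horner steps 8 → 9, so m(10) = 9.
Codeword c = [10, 5, 0, 9] ∈ F_11^4.


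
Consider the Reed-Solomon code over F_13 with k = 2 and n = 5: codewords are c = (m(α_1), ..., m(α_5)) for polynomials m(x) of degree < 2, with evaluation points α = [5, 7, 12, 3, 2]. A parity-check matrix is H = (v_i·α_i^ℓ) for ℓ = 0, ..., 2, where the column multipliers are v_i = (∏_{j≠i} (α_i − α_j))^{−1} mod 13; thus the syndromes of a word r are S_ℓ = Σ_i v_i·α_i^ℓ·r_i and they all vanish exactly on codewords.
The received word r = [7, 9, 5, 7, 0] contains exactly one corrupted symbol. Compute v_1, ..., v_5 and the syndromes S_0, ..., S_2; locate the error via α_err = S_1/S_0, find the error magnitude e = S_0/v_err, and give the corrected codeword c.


S = (2, 10, 11), error at position 1, error magnitude e = 12, c = [8, 9, 5, 7, 0].

Step 1: column multipliers v_i = (∏_{j≠i}(α_i − α_j))^{−1} mod 13.
  i = 1 (α = 5): (5−7)(5−12)(5−3)(5−2) = (−2)·(−7)·2·3 = 84 ≡ 6, so v_1 = 6^{−1} = 11 (mod 13).
  i = 2 (α = 7): (7−5)(7−12)(7−3)(7−2) = 2·(−5)·4·5 = −200 ≡ 8, so v_2 = 8^{−1} = 5 (mod 13).
  i = 3 (α = 12): (12−5)(12−7)(12−3)(12−2) = 7·5·9·10 = 3150 ≡ 4, so v_3 = 4^{−1} = 10 (mod 13).
  i = 4 (α = 3): (3−5)(3−7)(3−12)(3−2) = (−2)·(−4)·(−9)·1 = −72 ≡ 6, so v_4 = 6^{−1} = 11 (mod 13).
  i = 5 (α = 2): (2−5)(2−7)(2−12)(2−3) = (−3)·(−5)·(−10)·(−1) = 150 ≡ 7, so v_5 = 7^{−1} = 2 (mod 13).
  v = [11, 5, 10, 11, 2].
Step 2: syndromes of r = [7, 9, 5, 7, 0] (all sums mod 13).
  S_0 = Σ v_i r_i = 11·7 + 5·9 + 10·5 + 11·7 + 2·0 = 249 ≡ 2.
  S_1 = Σ v_i α_i r_i = 11·5·7 + 5·7·9 + 10·12·5 + 11·3·7 + 2·2·0 = 1531 ≡ 10.
  α_i^2 mod 13 = [12, 10, 1, 9, 4].
  S_2 = Σ v_i α_i^2 r_i = 11·12·7 + 5·10·9 + 10·1·5 + 11·9·7 + 2·4·0 = 2117 ≡ 11.
  S = (2, 10, 11) ≠ 0, so r is not a codeword (an error is present).
Step 3: locate the error. For a single error e at position i, S_ℓ = v_i·e·α_i^ℓ, so α_err = S_1/S_0.
  S_0^{−1} = 2^{−1} = 7 (mod 13), so α_err = 10·7 = 70 ≡ 5 = α_1. Error position i = 1.
  Consistency check: S_2/S_1 = 11·4 = 44 ≡ 5 = α_err ✓ (single-error assumption holds).
Step 4: error magnitude e = S_0/v_1 = S_0·∏_{j≠1}(α_1 − α_j) = 2·6 = 12 ≡ 12 (mod 13).
Step 5: correct position 1: c_1 = r_1 − e = 7 − 12 ≡ 8 (mod 13). Hence c = [8, 9, 5, 7, 0].
  Check: interpolating c through the α_i gives m(x) = 12 + 7·x (degree < 2) with m(α_i) = c_i for every i, so c is indeed a codeword.


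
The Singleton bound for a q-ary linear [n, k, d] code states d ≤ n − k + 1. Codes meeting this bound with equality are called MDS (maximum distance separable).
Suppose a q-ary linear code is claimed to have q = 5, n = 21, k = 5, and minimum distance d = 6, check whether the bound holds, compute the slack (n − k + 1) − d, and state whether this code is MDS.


Singleton RHS = n − k + 1 = 17, slack = 11, bound satisfied, not MDS.

Singleton bound: d ≤ n − k + 1.
Here n = 21, k = 5, so n − k + 1 = 17.
Given d = 6, check d ≤ 17: YES.
Slack = (n − k + 1) − d = 11.
The code is NOT MDS (slack = 11 > 0).
Description: the claimed parameters are [21, 5, 6]_5; such a code would be non-MDS.


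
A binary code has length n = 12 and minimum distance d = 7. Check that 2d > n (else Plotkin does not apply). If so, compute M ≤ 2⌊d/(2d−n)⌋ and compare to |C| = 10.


Plotkin bound M ≤ 6; given |C| = 10 > bound (violated).

Check applicability: 2d = 14, n = 12.
2d − n = 2 > 0, so Plotkin applies.
Compute d/(2d−n) = 7/2 ≈ 3.5000.
⌊d/(2d−n)⌋ = 3.
Plotkin bound: M ≤ 2·3 = 6.
Given |C| = 10, check: VIOLATED.
This |C| is above the Plotkin bound, so no binary code with n = 12, d = 7 and 10 codewords exists.


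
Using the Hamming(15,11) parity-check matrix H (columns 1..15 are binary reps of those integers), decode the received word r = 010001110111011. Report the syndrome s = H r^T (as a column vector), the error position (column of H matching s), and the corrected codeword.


s = (0, 1, 1, 1)^T, error position = 7, corrected codeword c = 010001010111011

Compute s = H r^T mod 2 one row at a time:
  s_1 = 1 + 0 + 1 + 1 + 1 + 0 + 1 + 1 = 6 ≡ 0 (mod 2).
  s_2 = 0 + 0 + 1 + 1 + 1 + 0 + 1 + 1 = 5 ≡ 1 (mod 2).
  s_3 = 1 + 0 + 1 + 1 + 1 + 1 + 1 + 1 = 7 ≡ 1 (mod 2).
  s_4 = 0 + 0 + 0 + 1 + 0 + 1 + 0 + 1 = 3 ≡ 1 (mod 2).
s = (0, 1, 1, 1)^T — this equals column 7 of H (binary 0111), so error is at position 7.
Correct: flip bit 7 of r = 010001110111011 to get c = 010001010111011.


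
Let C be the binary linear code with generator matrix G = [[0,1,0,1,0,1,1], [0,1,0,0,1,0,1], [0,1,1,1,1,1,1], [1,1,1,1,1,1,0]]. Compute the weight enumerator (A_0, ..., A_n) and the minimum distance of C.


Weight distribution: A_0 = 1, A_2 = 2, A_3 = 6, A_4 = 3, A_5 = 2, A_6 = 2. Minimum distance d = 2.

Enumerate all 2^4 = 16 messages m ∈ F_2^4.
For each, compute codeword c = mG in F_2^7, then tally its weight.
  m = 0000 → c = 0000000, weight = 0.
  m = 1000 → c = 0101011, weight = 4.
  m = 0100 → c = 0100101, weight = 3.
  m = 1100 → c = 0001110, weight = 3.
  m = 0010 → c = 0111111, weight = 6.
  m = 1010 → c = 0010100, weight = 2.
  m = 0110 → c = 0011010, weight = 3.
  m = 1110 → c = 0110001, weight = 3.
  m = 0001 → c = 1111110, weight = 6.
  m = 1001 → c = 1010101, weight = 4.
  m = 0101 → c = 1011011, weight = 5.
  m = 1101 → c = 1110000, weight = 3.
  m = 0011 → c = 1000001, weight = 2.
  m = 1011 → c = 1101010, weight = 4.
  m = 0111 → c = 1100100, weight = 3.
  m = 1111 → c = 1001111, weight = 5.
Tally weights:
  weight 0: 1 codewords.
  weight 2: 2 codewords.
  weight 3: 6 codewords.
  weight 4: 3 codewords.
  weight 5: 2 codewords.
  weight 6: 2 codewords.
Minimum distance d = smallest w > 0 with A_w > 0 = 2.
Sanity: Σ A_w = 16 = 2^4 = 16 ✓.


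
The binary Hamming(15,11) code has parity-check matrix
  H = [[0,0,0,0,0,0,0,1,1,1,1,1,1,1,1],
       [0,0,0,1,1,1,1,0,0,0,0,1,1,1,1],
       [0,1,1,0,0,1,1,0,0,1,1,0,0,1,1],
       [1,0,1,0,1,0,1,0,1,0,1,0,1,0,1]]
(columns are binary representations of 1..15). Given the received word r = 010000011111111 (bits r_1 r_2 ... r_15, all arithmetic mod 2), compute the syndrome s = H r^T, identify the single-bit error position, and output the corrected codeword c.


s = (0, 0, 1, 0)^T, error position = 2, corrected codeword c = 000000011111111

Compute s = H r^T mod 2 one row at a time:
  s_1 = 1 + 1 + 1 + 1 + 1 + 1 + 1 + 1 = 8 ≡ 0 (mod 2).
  s_2 = 0 + 0 + 0 + 0 + 1 + 1 + 1 + 1 = 4 ≡ 0 (mod 2).
  s_3 = 1 + 0 + 0 + 0 + 1 + 1 + 1 + 1 = 5 ≡ 1 (mod 2).
  s_4 = 0 + 0 + 0 + 0 + 1 + 1 + 1 + 1 = 4 ≡ 0 (mod 2).
s = (0, 0, 1, 0)^T — this equals column 2 of H (binary 0010), so error is at position 2.
Correct: flip bit 2 of r = 010000011111111 to get c = 000000011111111.


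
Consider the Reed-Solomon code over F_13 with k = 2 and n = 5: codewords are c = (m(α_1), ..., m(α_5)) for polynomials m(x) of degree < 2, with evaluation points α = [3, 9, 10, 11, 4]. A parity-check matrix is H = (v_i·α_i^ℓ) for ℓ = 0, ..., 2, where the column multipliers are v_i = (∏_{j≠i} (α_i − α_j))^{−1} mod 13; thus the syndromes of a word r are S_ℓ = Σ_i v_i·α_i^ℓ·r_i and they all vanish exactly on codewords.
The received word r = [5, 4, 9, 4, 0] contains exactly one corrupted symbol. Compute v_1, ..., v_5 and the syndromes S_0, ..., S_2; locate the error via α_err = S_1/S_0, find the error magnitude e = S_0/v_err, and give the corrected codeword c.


S = (2, 5, 6), error at position 2, error magnitude e = 3, c = [5, 1, 9, 4, 0].

Step 1: column multipliers v_i = (∏_{j≠i}(α_i − α_j))^{−1} mod 13.
  i = 1 (α = 3): (3−9)(3−10)(3−11)(3−4) = (−6)·(−7)·(−8)·(−1) = 336 ≡ 11, so v_1 = 11^{−1} = 6 (mod 13).
  i = 2 (α = 9): (9−3)(9−10)(9−11)(9−4) = 6·(−1)·(−2)·5 = 60 ≡ 8, so v_2 = 8^{−1} = 5 (mod 13).
  i = 3 (α = 10): (10−3)(10−9)(10−11)(10−4) = 7·1·(−1)·6 = −42 ≡ 10, so v_3 = 10^{−1} = 4 (mod 13).
  i = 4 (α = 11): (11−3)(11−9)(11−10)(11−4) = 8·2·1·7 = 112 ≡ 8, so v_4 = 8^{−1} = 5 (mod 13).
  i = 5 (α = 4): (4−3)(4−9)(4−10)(4−11) = 1·(−5)·(−6)·(−7) = −210 ≡ 11, so v_5 = 11^{−1} = 6 (mod 13).
  v = [6, 5, 4, 5, 6].
Step 2: syndromes of r = [5, 4, 9, 4, 0] (all sums mod 13).
  S_0 = Σ v_i r_i = 6·5 + 5·4 + 4·9 + 5·4 + 6·0 = 106 ≡ 2.
  S_1 = Σ v_i α_i r_i = 6·3·5 + 5·9·4 + 4·10·9 + 5·11·4 + 6·4·0 = 850 ≡ 5.
  α_i^2 mod 13 = [9, 3, 9, 4, 3].
  S_2 = Σ v_i α_i^2 r_i = 6·9·5 + 5·3·4 + 4·9·9 + 5·4·4 + 6·3·0 = 734 ≡ 6.
  S = (2, 5, 6) ≠ 0, so r is not a codeword (an error is present).
Step 3: locate the error. For a single error e at position i, S_ℓ = v_i·e·α_i^ℓ, so α_err = S_1/S_0.
  S_0^{−1} = 2^{−1} = 7 (mod 13), so α_err = 5·7 = 35 ≡ 9 = α_2. Error position i = 2.
  Consistency check: S_2/S_1 = 6·8 = 48 ≡ 9 = α_err ✓ (single-error assumption holds).
Step 4: error magnitude e = S_0/v_2 = S_0·∏_{j≠2}(α_2 − α_j) = 2·8 = 16 ≡ 3 (mod 13).
Step 5: correct position 2: c_2 = r_2 − e = 4 − 3 ≡ 1 (mod 13). Hence c = [5, 1, 9, 4, 0].
  Check: interpolating c through the α_i gives m(x) = 7 + 8·x (degree < 2) with m(α_i) = c_i for every i, so c is indeed a codeword.


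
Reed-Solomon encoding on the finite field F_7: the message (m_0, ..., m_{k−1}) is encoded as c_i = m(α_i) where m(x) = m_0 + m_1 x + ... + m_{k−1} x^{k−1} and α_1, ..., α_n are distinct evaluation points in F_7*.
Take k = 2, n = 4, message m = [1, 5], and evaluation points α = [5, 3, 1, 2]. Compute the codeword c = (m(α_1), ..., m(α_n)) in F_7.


c = [5, 2, 6, 4]

Message polynomial: m(x) = 1 + 5·x (mod 7).
For each evaluation point α_i, compute m(α_i) mod 7:
  α_1 = 5: Horner steps 5 → 5, so m(5) = 5.
  α_2 = 3: Horner steps 5 → 2, so m(3) = 2.
  α_3 = 1: Horner steps 5 → 6, so m(1) = 6.
  α_4 = 2: Horner steps 5 → 4, so m(2) = 4.
Codeword c = [5, 2, 6, 4] ∈ F_7^4.


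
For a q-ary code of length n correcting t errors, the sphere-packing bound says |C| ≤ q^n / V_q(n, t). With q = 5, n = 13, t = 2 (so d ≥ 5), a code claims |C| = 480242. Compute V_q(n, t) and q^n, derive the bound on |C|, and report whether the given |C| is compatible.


V_q(n, t) = 1301, q^n = 1220703125, Hamming bound = 938280, |C| = 480242 ≤ bound (satisfied).

Step 1: Compute V_q(n, t) = Σ_{j=0}^2 C(n, j) (q−1)^j.
  j = 0: C(13,0)·(4)^0 = 1·1 = 1.
  j = 1: C(13,1)·(4)^1 = 13·4 = 52.
  j = 2: C(13,2)·(4)^2 = 78·16 = 1248.
  V_q(n, t) = 1 + 52 + 1248 = 1301.
Step 2: q^n = 5^13 = 1220703125.
Step 3: Hamming bound ⌊q^n / V_q(n,t)⌋ = ⌊1220703125/1301⌋ = 938280.
Step 4: Compare |C| = 480242 to 938280: satisfied.
The claimed |C| lies below the Hamming bound.


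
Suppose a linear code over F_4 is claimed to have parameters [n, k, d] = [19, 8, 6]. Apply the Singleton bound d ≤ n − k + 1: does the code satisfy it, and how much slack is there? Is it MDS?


Singleton RHS = n − k + 1 = 12, slack = 6, bound satisfied, not MDS.

Singleton bound: d ≤ n − k + 1.
Here n = 19, k = 8, so n − k + 1 = 12.
Given d = 6, check d ≤ 12: YES.
Slack = (n − k + 1) − d = 6.
The code is NOT MDS (slack = 6 > 0).
Description: the claimed parameters are [19, 8, 6]_4; such a code would be non-MDS.


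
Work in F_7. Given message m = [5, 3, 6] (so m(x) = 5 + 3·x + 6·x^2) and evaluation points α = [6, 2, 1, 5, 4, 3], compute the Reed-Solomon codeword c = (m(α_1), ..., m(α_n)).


c = [1, 0, 0, 2, 1, 5]

Message polynomial: m(x) = 5 + 3·x + 6·x^2 (mod 7).
For each evaluation point α_i, compute m(α_i) mod 7:
  α_1 = 6: Horner steps 6 → 4 → 1, so m(6) = 1.
  α_2 = 2: Horner steps 6 → 1 → 0, so m(2) = 0.
  α_3 = 1: Horner steps 6 → 2 → 0, so m(1) = 0.
  α_4 = 5: Horner steps 6 → 5 → 2, so m(5) = 2.
  α_5 = 4: Horner steps 6 → 6 → 1, so m(4) = 1.
  α_6 = 3: Horner steps 6 → 0 → 5, so m(3) = 5.
Codeword c = [1, 0, 0, 2, 1, 5] ∈ F_7^6.


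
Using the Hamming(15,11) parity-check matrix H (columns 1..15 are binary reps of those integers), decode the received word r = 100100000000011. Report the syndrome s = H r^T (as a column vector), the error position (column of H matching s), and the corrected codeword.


s = (0, 1, 0, 0)^T, error position = 4, corrected codeword c = 100000000000011

Compute s = H r^T mod 2 one row at a time:
  s_1 = 0 + 0 + 0 + 0 + 0 + 0 + 1 + 1 = 2 ≡ 0 (mod 2).
  s_2 = 1 + 0 + 0 + 0 + 0 + 0 + 1 + 1 = 3 ≡ 1 (mod 2).
  s_3 = 0 + 0 + 0 + 0 + 0 + 0 + 1 + 1 = 2 ≡ 0 (mod 2).
  s_4 = 1 + 0 + 0 + 0 + 0 + 0 + 0 + 1 = 2 ≡ 0 (mod 2).
s = (0, 1, 0, 0)^T — this equals column 4 of H (binary 0100), so error is at position 4.
Correct: flip bit 4 of r = 100100000000011 to get c = 100000000000011.


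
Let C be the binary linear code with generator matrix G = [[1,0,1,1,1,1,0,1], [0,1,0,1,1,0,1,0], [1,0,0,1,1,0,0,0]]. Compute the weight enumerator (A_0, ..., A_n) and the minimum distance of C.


Weight distribution: A_0 = 1, A_3 = 3, A_4 = 1, A_6 = 2, A_7 = 1. Minimum distance d = 3.

Enumerate all 2^3 = 8 messages m ∈ F_2^3.
For each, compute codeword c = mG in F_2^8, then tally its weight.
  m = 000 → c = 00000000, weight = 0.
  m = 100 → c = 10111101, weight = 6.
  m = 010 → c = 01011010, weight = 4.
  m = 110 → c = 11100111, weight = 6.
  m = 001 → c = 10011000, weight = 3.
  m = 101 → c = 00100101, weight = 3.
  m = 011 → c = 11000010, weight = 3.
  m = 111 → c = 01111111, weight = 7.
Tally weights:
  weight 0: 1 codewords.
  weight 3: 3 codewords.
  weight 4: 1 codewords.
  weight 6: 2 codewords.
  weight 7: 1 codewords.
Minimum distance d = smallest w > 0 with A_w > 0 = 3.
Sanity: Σ A_w = 8 = 2^3 = 8 ✓.


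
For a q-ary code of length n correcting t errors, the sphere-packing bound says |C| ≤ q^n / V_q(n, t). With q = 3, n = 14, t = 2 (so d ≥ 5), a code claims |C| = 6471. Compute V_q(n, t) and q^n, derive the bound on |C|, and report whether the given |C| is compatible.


V_q(n, t) = 393, q^n = 4782969, Hamming bound = 12170, |C| = 6471 ≤ bound (satisfied).

Step 1: Compute V_q(n, t) = Σ_{j=0}^2 C(n, j) (q−1)^j.
  j = 0: C(14,0)·(2)^0 = 1·1 = 1.
  j = 1: C(14,1)·(2)^1 = 14·2 = 28.
  j = 2: C(14,2)·(2)^2 = 91·4 = 364.
  V_q(n, t) = 1 + 28 + 364 = 393.
Step 2: q^n = 3^14 = 4782969.
Step 3: Hamming bound ⌊q^n / V_q(n,t)⌋ = ⌊4782969/393⌋ = 12170.
Step 4: Compare |C| = 6471 to 12170: satisfied.
The claimed |C| lies below the Hamming bound.


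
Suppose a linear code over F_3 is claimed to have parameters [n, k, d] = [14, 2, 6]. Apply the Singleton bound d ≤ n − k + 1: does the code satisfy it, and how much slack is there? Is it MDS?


Singleton RHS = n − k + 1 = 13, slack = 7, bound satisfied, not MDS.

Singleton bound: d ≤ n − k + 1.
Here n = 14, k = 2, so n − k + 1 = 13.
Given d = 6, check d ≤ 13: YES.
Slack = (n − k + 1) − d = 7.
The code is NOT MDS (slack = 7 > 0).
Description: the claimed parameters are [14, 2, 6]_3; such a code would be non-MDS.


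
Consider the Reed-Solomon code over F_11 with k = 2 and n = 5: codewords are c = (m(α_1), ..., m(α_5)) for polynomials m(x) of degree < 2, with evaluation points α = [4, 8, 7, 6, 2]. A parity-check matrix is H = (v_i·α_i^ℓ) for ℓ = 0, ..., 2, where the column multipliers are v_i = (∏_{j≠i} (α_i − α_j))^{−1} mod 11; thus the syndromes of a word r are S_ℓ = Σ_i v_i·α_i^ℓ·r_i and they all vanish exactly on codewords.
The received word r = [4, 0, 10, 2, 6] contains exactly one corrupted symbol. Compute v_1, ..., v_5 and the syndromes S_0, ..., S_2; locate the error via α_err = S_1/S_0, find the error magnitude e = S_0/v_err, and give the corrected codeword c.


S = (6, 9, 8), error at position 3, error magnitude e = 9, c = [4, 0, 1, 2, 6].

Step 1: column multipliers v_i = (∏_{j≠i}(α_i − α_j))^{−1} mod 11.
  i = 1 (α = 4): (4−8)(4−7)(4−6)(4−2) = (−4)·(−3)·(−2)·2 = −48 ≡ 7, so v_1 = 7^{−1} = 8 (mod 11).
  i = 2 (α = 8): (8−4)(8−7)(8−6)(8−2) = 4·1·2·6 = 48 ≡ 4, so v_2 = 4^{−1} = 3 (mod 11).
  i = 3 (α = 7): (7−4)(7−8)(7−6)(7−2) = 3·(−1)·1·5 = −15 ≡ 7, so v_3 = 7^{−1} = 8 (mod 11).
  i = 4 (α = 6): (6−4)(6−8)(6−7)(6−2) = 2·(−2)·(−1)·4 = 16 ≡ 5, so v_4 = 5^{−1} = 9 (mod 11).
  i = 5 (α = 2): (2−4)(2−8)(2−7)(2−6) = (−2)·(−6)·(−5)·(−4) = 240 ≡ 9, so v_5 = 9^{−1} = 5 (mod 11).
  v = [8, 3, 8, 9, 5].
Step 2: syndromes of r = [4, 0, 10, 2, 6] (all sums mod 11).
  S_0 = Σ v_i r_i = 8·4 + 3·0 + 8·10 + 9·2 + 5·6 = 160 ≡ 6.
  S_1 = Σ v_i α_i r_i = 8·4·4 + 3·8·0 + 8·7·10 + 9·6·2 + 5·2·6 = 856 ≡ 9.
  α_i^2 mod 11 = [5, 9, 5, 3, 4].
  S_2 = Σ v_i α_i^2 r_i = 8·5·4 + 3·9·0 + 8·5·10 + 9·3·2 + 5·4·6 = 734 ≡ 8.
  S = (6, 9, 8) ≠ 0, so r is not a codeword (an error is present).
Step 3: locate the error. For a single error e at position i, S_ℓ = v_i·e·α_i^ℓ, so α_err = S_1/S_0.
  S_0^{−1} = 6^{−1} = 2 (mod 11), so α_err = 9·2 = 18 ≡ 7 = α_3. Error position i = 3.
  Consistency check: S_2/S_1 = 8·5 = 40 ≡ 7 = α_err ✓ (single-error assumption holds).
Step 4: error magnitude e = S_0/v_3 = S_0·∏_{j≠3}(α_3 − α_j) = 6·7 = 42 ≡ 9 (mod 11).
Step 5: correct position 3: c_3 = r_3 − e = 10 − 9 ≡ 1 (mod 11). Hence c = [4, 0, 1, 2, 6].
  Check: interpolating c through the α_i gives m(x) = 8 + 10·x (degree < 2) with m(α_i) = c_i for every i, so c is indeed a codeword.


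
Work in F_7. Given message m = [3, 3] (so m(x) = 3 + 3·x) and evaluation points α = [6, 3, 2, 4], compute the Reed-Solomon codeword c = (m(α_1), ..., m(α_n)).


c = [0, 5, 2, 1]

Message polynomial: m(x) = 3 + 3·x (mod 7).
For each evaluation point α_i, compute m(α_i) mod 7:
  α_1 = 6: Horner steps 3 → 0, so m(6) = 0.
  α_2 = 3: Horner steps 3 → 5, so m(3) = 5.
  α_3 = 2: Horner steps 3 → 2, so m(2) = 2.
  α_4 = 4: Horner steps 3 → 1, so m(4) = 1.
Codeword c = [0, 5, 2, 1] ∈ F_7^4.


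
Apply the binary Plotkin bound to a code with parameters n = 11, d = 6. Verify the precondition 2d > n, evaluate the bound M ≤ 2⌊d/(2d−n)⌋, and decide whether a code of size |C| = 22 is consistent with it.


Plotkin bound M ≤ 12; given |C| = 22 > bound (violated).

Check applicability: 2d = 12, n = 11.
2d − n = 1 > 0, so Plotkin applies.
Compute d/(2d−n) = 6/1 ≈ 6.0000.
⌊d/(2d−n)⌋ = 6.
Plotkin bound: M ≤ 2·6 = 12.
Given |C| = 22, check: VIOLATED.
This |C| is above the Plotkin bound, so no binary code with n = 11, d = 6 and 22 codewords exists.


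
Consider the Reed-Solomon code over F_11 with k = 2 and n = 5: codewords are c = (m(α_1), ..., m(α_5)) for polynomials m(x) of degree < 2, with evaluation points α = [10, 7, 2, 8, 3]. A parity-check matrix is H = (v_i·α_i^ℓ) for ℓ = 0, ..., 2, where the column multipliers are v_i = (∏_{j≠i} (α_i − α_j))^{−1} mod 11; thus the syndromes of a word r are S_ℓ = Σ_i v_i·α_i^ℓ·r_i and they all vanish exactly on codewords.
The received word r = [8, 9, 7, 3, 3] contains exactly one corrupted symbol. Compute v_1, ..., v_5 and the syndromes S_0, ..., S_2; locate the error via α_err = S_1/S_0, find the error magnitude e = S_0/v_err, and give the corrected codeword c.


S = (7, 1, 8), error at position 4, error magnitude e = 9, c = [8, 9, 7, 5, 3].

Step 1: column multipliers v_i = (∏_{j≠i}(α_i − α_j))^{−1} mod 11.
  i = 1 (α = 10): (10−7)(10−2)(10−8)(10−3) = 3·8·2·7 = 336 ≡ 6, so v_1 = 6^{−1} = 2 (mod 11).
  i = 2 (α = 7): (7−10)(7−2)(7−8)(7−3) = (−3)·5·(−1)·4 = 60 ≡ 5, so v_2 = 5^{−1} = 9 (mod 11).
  i = 3 (α = 2): (2−10)(2−7)(2−8)(2−3) = (−8)·(−5)·(−6)·(−1) = 240 ≡ 9, so v_3 = 9^{−1} = 5 (mod 11).
  i = 4 (α = 8): (8−10)(8−7)(8−2)(8−3) = (−2)·1·6·5 = −60 ≡ 6, so v_4 = 6^{−1} = 2 (mod 11).
  i = 5 (α = 3): (3−10)(3−7)(3−2)(3−8) = (−7)·(−4)·1·(−5) = −140 ≡ 3, so v_5 = 3^{−1} = 4 (mod 11).
  v = [2, 9, 5, 2, 4].
Step 2: syndromes of r = [8, 9, 7, 3, 3] (all sums mod 11).
  S_0 = Σ v_i r_i = 2·8 + 9·9 + 5·7 + 2·3 + 4·3 = 150 ≡ 7.
  S_1 = Σ v_i α_i r_i = 2·10·8 + 9·7·9 + 5·2·7 + 2·8·3 + 4·3·3 = 881 ≡ 1.
  α_i^2 mod 11 = [1, 5, 4, 9, 9].
  S_2 = Σ v_i α_i^2 r_i = 2·1·8 + 9·5·9 + 5·4·7 + 2·9·3 + 4·9·3 = 723 ≡ 8.
  S = (7, 1, 8) ≠ 0, so r is not a codeword (an error is present).
Step 3: locate the error. For a single error e at position i, S_ℓ = v_i·e·α_i^ℓ, so α_err = S_1/S_0.
  S_0^{−1} = 7^{−1} = 8 (mod 11), so α_err = 1·8 = 8 ≡ 8 = α_4. Error position i = 4.
  Consistency check: S_2/S_1 = 8·1 = 8 ≡ 8 = α_err ✓ (single-error assumption holds).
Step 4: error magnitude e = S_0/v_4 = S_0·∏_{j≠4}(α_4 − α_j) = 7·6 = 42 ≡ 9 (mod 11).
Step 5: correct position 4: c_4 = r_4 − e = 3 − 9 ≡ 5 (mod 11). Hence c = [8, 9, 7, 5, 3].
  Check: interpolating c through the α_i gives m(x) = 4 + 7·x (degree < 2) with m(α_i) = c_i for every i, so c is indeed a codeword.


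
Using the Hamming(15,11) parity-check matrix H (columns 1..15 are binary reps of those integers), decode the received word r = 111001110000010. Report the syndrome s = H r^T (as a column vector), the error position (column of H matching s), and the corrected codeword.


s = (0, 1, 1, 1)^T, error position = 7, corrected codeword c = 111001010000010

Compute s = H r^T mod 2 one row at a time:
  s_1 = 1 + 0 + 0 + 0 + 0 + 0 + 1 + 0 = 2 ≡ 0 (mod 2).
  s_2 = 0 + 0 + 1 + 1 + 0 + 0 + 1 + 0 = 3 ≡ 1 (mod 2).
  s_3 = 1 + 1 + 1 + 1 + 0 + 0 + 1 + 0 = 5 ≡ 1 (mod 2).
  s_4 = 1 + 1 + 0 + 1 + 0 + 0 + 0 + 0 = 3 ≡ 1 (mod 2).
s = (0, 1, 1, 1)^T — this equals column 7 of H (binary 0111), so error is at position 7.
Correct: flip bit 7 of r = 111001110000010 to get c = 111001010000010.


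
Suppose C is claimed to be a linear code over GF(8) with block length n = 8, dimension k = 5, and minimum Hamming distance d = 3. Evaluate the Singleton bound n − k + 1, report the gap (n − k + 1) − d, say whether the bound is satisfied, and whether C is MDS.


Singleton RHS = n − k + 1 = 4, slack = 1, bound satisfied, not MDS.

Singleton bound: d ≤ n − k + 1.
Here n = 8, k = 5, so n − k + 1 = 4.
Given d = 3, check d ≤ 4: YES.
Slack = (n − k + 1) − d = 1.
The code is NOT MDS (slack = 1 > 0).
Description: the claimed parameters are [8, 5, 3]_8; such a code would be non-MDS.


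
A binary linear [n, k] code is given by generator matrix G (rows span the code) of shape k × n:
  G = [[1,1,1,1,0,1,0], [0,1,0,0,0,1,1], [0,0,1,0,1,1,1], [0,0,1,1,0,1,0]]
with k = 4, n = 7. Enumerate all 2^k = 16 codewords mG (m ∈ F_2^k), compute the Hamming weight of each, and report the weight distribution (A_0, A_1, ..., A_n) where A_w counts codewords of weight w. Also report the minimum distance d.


Weight distribution: A_0 = 1, A_2 = 1, A_3 = 6, A_4 = 5, A_5 = 2, A_6 = 1. Minimum distance d = 2.

Enumerate all 2^4 = 16 messages m ∈ F_2^4.
For each, compute codeword c = mG in F_2^7, then tally its weight.
  m = 0000 → c = 0000000, weight = 0.
  m = 1000 → c = 1111010, weight = 5.
  m = 0100 → c = 0100011, weight = 3.
  m = 1100 → c = 1011001, weight = 4.
  m = 0010 → c = 0010111, weight = 4.
  m = 1010 → c = 1101101, weight = 5.
  m = 0110 → c = 0110100, weight = 3.
  m = 1110 → c = 1001110, weight = 4.
  m = 0001 → c = 0011010, weight = 3.
  m = 1001 → c = 1100000, weight = 2.
  m = 0101 → c = 0111001, weight = 4.
  m = 1101 → c = 1000011, weight = 3.
  m = 0011 → c = 0001101, weight = 3.
  m = 1011 → c = 1110111, weight = 6.
  m = 0111 → c = 0101110, weight = 4.
  m = 1111 → c = 1010100, weight = 3.
Tally weights:
  weight 0: 1 codewords.
  weight 2: 1 codewords.
  weight 3: 6 codewords.
  weight 4: 5 codewords.
  weight 5: 2 codewords.
  weight 6: 1 codewords.
Minimum distance d = smallest w > 0 with A_w > 0 = 2.
Sanity: Σ A_w = 16 = 2^4 = 16 ✓.


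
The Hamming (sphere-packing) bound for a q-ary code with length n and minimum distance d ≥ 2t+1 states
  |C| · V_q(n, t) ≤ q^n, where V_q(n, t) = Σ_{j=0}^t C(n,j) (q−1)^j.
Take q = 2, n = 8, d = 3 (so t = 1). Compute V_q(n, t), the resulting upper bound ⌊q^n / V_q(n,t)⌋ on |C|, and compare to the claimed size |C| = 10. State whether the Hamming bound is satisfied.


V_q(n, t) = 9, q^n = 256, Hamming bound = 28, |C| = 10 ≤ bound (satisfied).

Step 1: Compute V_q(n, t) = Σ_{j=0}^1 C(n, j) (q−1)^j.
  j = 0: C(8,0)·(1)^0 = 1·1 = 1.
  j = 1: C(8,1)·(1)^1 = 8·1 = 8.
  V_q(n, t) = 1 + 8 = 9.
Step 2: q^n = 2^8 = 256.
Step 3: Hamming bound ⌊q^n / V_q(n,t)⌋ = ⌊256/9⌋ = 28.
Step 4: Compare |C| = 10 to 28: satisfied.
The claimed |C| lies below the Hamming bound.
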